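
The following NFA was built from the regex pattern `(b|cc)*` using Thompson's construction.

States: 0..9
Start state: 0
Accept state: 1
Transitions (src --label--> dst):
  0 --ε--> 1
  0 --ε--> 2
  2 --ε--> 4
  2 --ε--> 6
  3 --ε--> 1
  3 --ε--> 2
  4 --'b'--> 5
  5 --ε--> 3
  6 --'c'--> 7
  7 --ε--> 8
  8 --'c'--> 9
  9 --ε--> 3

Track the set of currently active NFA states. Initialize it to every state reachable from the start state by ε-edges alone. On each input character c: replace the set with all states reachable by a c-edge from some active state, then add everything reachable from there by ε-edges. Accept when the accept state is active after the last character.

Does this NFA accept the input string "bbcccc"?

Answer: ACCEPT

Steps:
S₀ = ε-closure({0}) = {0,1,2,4,6}
'b' @ 1: {1,2,3,4,5,6}  ✓accept
'b' @ 2: {1,2,3,4,5,6}  ✓accept
'c' @ 3: {7,8}
'c' @ 4: {1,2,3,4,6,9}  ✓accept
'c' @ 5: {7,8}
'c' @ 6: {1,2,3,4,6,9}  ✓accept
end set {1,2,3,4,6,9} — state 1 in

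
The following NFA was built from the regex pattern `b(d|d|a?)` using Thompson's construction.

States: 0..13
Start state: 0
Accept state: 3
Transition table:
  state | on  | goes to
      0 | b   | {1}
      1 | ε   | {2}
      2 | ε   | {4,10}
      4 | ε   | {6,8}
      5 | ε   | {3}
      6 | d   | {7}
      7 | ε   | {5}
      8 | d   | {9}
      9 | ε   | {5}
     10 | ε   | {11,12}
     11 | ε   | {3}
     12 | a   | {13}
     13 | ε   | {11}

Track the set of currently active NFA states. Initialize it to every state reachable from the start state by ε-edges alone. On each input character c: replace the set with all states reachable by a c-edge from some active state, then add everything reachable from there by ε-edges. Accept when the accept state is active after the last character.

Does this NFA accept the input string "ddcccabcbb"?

initial (ε-close {0}): {0}
'd' @ 1: {}  — state set empty
rest 'dcccabcbb' ignored (set empty)
final: {}; accept 3 not in set

Answer: REJECT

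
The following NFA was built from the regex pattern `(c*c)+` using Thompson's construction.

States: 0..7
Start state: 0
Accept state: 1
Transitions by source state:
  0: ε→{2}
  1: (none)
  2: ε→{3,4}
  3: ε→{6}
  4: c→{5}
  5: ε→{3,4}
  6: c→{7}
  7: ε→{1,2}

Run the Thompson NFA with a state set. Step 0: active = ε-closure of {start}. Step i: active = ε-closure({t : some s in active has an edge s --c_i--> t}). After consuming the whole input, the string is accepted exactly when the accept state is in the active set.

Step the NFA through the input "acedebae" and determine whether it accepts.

Answer: REJECT

Steps:
S₀ = ε-closure({0}) = {0,2,3,4,6}
'a' @ 1: {}  — state set empty
rest 'cedebae' ignored (set empty)
after full input: {}  (accept=1 not in)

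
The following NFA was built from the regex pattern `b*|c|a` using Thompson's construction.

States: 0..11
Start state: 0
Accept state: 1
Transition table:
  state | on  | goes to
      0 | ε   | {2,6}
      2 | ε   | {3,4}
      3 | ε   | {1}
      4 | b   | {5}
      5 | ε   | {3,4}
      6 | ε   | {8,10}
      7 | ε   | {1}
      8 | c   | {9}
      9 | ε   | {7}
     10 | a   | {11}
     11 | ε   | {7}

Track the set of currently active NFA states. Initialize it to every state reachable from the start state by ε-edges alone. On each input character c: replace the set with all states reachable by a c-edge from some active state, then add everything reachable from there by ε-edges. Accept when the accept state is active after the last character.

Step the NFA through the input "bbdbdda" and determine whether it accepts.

start: ε-closure({0}) = {0,1,2,3,4,6,8,10}
'b' @ 1: {1,3,4,5}  [accepting]
'b' @ 2: {1,3,4,5}  [accepting]
'd' @ 3: {}  — no active states
rest 'bdda' ignored (set empty)
after full input: {}  (accept=1 not in)

Answer: REJECT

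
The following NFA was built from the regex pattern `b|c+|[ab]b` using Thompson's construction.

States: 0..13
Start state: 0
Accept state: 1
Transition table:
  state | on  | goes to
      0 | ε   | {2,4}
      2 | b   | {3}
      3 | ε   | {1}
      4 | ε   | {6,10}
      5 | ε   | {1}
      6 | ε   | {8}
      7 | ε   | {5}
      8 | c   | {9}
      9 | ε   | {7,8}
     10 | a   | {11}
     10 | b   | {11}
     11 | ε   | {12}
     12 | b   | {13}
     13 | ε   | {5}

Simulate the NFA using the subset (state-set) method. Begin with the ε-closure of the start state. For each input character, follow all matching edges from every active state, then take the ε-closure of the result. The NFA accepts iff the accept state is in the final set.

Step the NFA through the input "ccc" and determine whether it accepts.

Answer: ACCEPT

Steps:
initial (ε-close {0}): {0,2,4,6,8,10}
'c' @ 1: {1,5,7,8,9}  ✓accept
'c' @ 2: {1,5,7,8,9}  ✓accept
'c' @ 3: {1,5,7,8,9}  ✓accept
final: {1,5,7,8,9}; accept 1 in set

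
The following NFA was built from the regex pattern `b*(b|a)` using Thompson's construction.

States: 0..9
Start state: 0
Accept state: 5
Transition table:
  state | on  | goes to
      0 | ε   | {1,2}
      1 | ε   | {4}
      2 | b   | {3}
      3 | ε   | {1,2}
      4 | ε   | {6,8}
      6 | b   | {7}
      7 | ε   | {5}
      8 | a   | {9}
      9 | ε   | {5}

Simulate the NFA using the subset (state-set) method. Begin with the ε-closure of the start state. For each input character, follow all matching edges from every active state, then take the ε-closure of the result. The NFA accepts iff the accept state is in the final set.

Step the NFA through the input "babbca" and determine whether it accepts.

start: ε-closure({0}) = {0,1,2,4,6,8}
'b' @ 1: {1,2,3,4,5,6,7,8}  [accepting]
'a' @ 2: {5,9}  [accepting]
'b' @ 3: {}  — state set empty
rest 'bca' ignored (set empty)
final: {}; accept 5 not in set

Answer: REJECT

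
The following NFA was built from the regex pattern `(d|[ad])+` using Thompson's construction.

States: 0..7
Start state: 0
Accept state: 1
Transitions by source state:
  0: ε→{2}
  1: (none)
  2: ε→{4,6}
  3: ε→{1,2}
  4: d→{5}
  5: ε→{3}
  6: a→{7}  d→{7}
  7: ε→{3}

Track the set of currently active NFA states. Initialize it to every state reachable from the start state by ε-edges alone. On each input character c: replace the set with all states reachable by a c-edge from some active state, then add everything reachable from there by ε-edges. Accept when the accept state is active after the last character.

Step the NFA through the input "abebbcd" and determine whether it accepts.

Answer: REJECT

Derivation:
initial (ε-close {0}): {0,2,4,6}
'a' @ 1: {1,2,3,4,6,7}  (accept∈set)
'b' @ 2: {}  — state set empty
rest 'ebbcd' ignored (set empty)
after full input: {}  (accept=1 not in)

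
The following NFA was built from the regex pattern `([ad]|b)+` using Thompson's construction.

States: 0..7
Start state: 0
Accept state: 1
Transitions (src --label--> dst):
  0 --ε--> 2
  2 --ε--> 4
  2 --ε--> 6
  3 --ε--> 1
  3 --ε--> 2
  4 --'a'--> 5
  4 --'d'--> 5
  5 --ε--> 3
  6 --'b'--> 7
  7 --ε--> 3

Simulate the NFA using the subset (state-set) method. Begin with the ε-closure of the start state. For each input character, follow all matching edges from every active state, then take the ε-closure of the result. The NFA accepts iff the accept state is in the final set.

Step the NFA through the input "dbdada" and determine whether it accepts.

initial (ε-close {0}): {0,2,4,6}
'd' @ 1: {1,2,3,4,5,6}  [accepting]
'b' @ 2: {1,2,3,4,6,7}  [accepting]
'd' @ 3: {1,2,3,4,5,6}  [accepting]
'a' @ 4: {1,2,3,4,5,6}  [accepting]
'd' @ 5: {1,2,3,4,5,6}  [accepting]
'a' @ 6: {1,2,3,4,5,6}  [accepting]
after full input: {1,2,3,4,5,6}  (accept=1 in)

Answer: ACCEPT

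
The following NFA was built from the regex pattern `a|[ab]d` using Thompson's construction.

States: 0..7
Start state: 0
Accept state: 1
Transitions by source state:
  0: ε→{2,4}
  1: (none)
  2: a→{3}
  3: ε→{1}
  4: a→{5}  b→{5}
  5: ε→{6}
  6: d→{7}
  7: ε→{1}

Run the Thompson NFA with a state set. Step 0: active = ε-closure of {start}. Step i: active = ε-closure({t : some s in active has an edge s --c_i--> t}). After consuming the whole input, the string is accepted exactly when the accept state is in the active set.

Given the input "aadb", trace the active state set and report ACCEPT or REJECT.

Answer: REJECT

Derivation:
start: ε-closure({0}) = {0,2,4}
'a' @ 1: {1,3,5,6}  ✓accept
'a' @ 2: {}  — no active states
rest 'db' ignored (set empty)
end set {} — state 1 not in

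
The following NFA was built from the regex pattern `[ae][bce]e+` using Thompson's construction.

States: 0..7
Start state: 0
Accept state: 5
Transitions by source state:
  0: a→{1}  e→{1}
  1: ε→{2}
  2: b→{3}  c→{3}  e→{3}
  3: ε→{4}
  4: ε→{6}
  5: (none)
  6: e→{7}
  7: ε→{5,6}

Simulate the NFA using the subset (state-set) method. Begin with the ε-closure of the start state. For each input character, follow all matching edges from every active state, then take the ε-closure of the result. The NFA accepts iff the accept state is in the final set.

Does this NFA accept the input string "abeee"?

start: ε-closure({0}) = {0}
'a' @ 1: {1,2}
'b' @ 2: {3,4,6}
'e' @ 3: {5,6,7}  (accept∈set)
'e' @ 4: {5,6,7}  (accept∈set)
'e' @ 5: {5,6,7}  (accept∈set)
final: {5,6,7}; accept 5 in set

Answer: ACCEPT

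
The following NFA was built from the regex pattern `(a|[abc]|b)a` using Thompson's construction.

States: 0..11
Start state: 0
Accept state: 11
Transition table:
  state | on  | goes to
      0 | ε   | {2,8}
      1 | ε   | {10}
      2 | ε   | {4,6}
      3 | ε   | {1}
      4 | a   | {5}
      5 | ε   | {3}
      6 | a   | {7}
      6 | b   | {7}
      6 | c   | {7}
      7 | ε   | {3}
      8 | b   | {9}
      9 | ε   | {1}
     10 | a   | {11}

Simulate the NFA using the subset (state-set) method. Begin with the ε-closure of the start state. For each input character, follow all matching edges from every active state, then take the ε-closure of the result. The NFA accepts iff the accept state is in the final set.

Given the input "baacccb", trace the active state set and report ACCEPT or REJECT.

Answer: REJECT

Trace:
start: ε-closure({0}) = {0,2,4,6,8}
'b' @ 1: {1,3,7,9,10}
'a' @ 2: {11}  ✓accept
'a' @ 3: {}  — dead — no transitions
rest 'cccb' ignored (set empty)
end set {} — state 11 not in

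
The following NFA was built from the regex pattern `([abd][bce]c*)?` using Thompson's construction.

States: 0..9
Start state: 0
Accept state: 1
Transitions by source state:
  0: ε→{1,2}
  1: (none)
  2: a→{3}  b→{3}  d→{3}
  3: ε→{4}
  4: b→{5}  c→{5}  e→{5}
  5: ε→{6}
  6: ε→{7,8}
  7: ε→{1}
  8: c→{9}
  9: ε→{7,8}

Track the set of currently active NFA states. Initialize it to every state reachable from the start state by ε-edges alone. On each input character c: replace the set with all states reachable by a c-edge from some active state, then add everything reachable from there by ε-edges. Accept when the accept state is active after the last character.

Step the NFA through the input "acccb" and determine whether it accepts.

start: ε-closure({0}) = {0,1,2}
'a' @ 1: {3,4}
'c' @ 2: {1,5,6,7,8}  ✓accept
'c' @ 3: {1,7,8,9}  ✓accept
'c' @ 4: {1,7,8,9}  ✓accept
'b' @ 5: {}  — state set empty
final: {}; accept 1 not in set

Answer: REJECT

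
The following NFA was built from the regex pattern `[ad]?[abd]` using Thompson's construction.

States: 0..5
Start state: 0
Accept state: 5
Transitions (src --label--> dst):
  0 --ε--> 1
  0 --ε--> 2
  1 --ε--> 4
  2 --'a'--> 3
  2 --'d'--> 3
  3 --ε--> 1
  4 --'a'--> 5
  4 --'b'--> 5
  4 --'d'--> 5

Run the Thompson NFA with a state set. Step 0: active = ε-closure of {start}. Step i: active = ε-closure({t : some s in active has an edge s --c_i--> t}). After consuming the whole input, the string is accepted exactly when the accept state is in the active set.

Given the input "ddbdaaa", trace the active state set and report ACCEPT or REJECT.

Answer: REJECT

Derivation:
S₀ = ε-closure({0}) = {0,1,2,4}
'd' @ 1: {1,3,4,5}  (accept∈set)
'd' @ 2: {5}  (accept∈set)
'b' @ 3: {}  — dead — no transitions
rest 'daaa' ignored (set empty)
end set {} — state 5 not in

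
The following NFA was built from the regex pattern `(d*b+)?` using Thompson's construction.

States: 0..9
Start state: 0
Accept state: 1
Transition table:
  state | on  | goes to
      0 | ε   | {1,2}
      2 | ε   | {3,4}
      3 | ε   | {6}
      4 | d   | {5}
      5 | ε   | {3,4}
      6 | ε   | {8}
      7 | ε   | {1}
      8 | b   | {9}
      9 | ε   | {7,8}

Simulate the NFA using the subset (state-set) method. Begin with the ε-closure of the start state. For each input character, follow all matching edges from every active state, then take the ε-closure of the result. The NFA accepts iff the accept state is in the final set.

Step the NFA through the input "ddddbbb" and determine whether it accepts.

start: ε-closure({0}) = {0,1,2,3,4,6,8}
'd' @ 1: {3,4,5,6,8}
'd' @ 2: {3,4,5,6,8}
'd' @ 3: {3,4,5,6,8}
'd' @ 4: {3,4,5,6,8}
'b' @ 5: {1,7,8,9}  ✓accept
'b' @ 6: {1,7,8,9}  ✓accept
'b' @ 7: {1,7,8,9}  ✓accept
final: {1,7,8,9}; accept 1 in set

Answer: ACCEPT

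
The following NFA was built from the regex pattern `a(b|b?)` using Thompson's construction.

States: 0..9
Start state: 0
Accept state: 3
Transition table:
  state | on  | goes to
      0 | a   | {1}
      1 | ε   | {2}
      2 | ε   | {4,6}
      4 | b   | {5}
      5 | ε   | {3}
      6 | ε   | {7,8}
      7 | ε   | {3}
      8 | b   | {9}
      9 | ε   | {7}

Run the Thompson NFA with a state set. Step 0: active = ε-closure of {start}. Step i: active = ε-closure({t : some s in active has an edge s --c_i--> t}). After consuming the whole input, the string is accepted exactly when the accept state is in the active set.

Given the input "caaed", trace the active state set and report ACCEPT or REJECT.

start: ε-closure({0}) = {0}
'c' @ 1: {}  — no active states
rest 'aaed' ignored (set empty)
final: {}; accept 3 not in set

Answer: REJECT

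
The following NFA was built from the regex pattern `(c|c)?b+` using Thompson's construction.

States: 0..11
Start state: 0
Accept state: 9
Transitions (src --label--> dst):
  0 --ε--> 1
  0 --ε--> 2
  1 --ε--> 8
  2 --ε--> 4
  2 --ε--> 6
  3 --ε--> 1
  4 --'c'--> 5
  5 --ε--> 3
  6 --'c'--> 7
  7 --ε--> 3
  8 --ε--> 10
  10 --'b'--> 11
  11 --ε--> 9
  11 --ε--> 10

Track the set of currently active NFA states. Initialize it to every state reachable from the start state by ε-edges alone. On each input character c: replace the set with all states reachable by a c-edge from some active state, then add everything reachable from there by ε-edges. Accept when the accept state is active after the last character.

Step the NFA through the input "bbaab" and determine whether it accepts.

Answer: REJECT

Trace:
initial (ε-close {0}): {0,1,2,4,6,8,10}
'b' @ 1: {9,10,11}  (accept∈set)
'b' @ 2: {9,10,11}  (accept∈set)
'a' @ 3: {}  — no active states
rest 'ab' ignored (set empty)
end set {} — state 9 not in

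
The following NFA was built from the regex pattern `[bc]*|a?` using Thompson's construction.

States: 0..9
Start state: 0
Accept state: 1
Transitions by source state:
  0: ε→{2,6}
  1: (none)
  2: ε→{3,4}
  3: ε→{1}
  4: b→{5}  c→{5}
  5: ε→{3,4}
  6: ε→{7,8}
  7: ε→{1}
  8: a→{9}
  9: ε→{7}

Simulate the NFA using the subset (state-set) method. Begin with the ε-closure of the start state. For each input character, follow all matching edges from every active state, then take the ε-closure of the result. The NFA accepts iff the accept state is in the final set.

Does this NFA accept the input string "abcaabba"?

S₀ = ε-closure({0}) = {0,1,2,3,4,6,7,8}
'a' @ 1: {1,7,9}  ✓accept
'b' @ 2: {}  — no active states
rest 'caabba' ignored (set empty)
after full input: {}  (accept=1 not in)

Answer: REJECT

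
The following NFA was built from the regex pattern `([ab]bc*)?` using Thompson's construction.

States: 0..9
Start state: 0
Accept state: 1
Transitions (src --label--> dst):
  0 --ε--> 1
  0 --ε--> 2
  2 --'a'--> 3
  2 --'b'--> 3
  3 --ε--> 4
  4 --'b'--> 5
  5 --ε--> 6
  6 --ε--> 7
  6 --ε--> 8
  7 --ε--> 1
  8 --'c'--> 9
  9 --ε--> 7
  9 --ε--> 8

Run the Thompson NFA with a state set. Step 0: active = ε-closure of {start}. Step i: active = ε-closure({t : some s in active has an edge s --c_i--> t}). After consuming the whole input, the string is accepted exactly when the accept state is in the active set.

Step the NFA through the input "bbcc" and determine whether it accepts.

start: ε-closure({0}) = {0,1,2}
'b' @ 1: {3,4}
'b' @ 2: {1,5,6,7,8}  [accepting]
'c' @ 3: {1,7,8,9}  [accepting]
'c' @ 4: {1,7,8,9}  [accepting]
end set {1,7,8,9} — state 1 in

Answer: ACCEPT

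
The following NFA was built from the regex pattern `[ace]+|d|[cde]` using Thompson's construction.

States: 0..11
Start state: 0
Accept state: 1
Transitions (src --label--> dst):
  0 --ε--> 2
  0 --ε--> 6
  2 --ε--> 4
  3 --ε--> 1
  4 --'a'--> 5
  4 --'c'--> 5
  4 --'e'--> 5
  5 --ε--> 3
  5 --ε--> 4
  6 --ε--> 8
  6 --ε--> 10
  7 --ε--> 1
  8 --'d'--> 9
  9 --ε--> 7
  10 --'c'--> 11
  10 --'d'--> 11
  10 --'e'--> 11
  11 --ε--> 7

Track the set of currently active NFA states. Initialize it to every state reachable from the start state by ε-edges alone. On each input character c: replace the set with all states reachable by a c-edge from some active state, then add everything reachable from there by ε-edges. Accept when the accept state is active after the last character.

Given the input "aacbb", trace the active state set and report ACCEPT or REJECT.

S₀ = ε-closure({0}) = {0,2,4,6,8,10}
'a' @ 1: {1,3,4,5}  (accept∈set)
'a' @ 2: {1,3,4,5}  (accept∈set)
'c' @ 3: {1,3,4,5}  (accept∈set)
'b' @ 4: {}  — dead — no transitions
rest 'b' ignored (set empty)
after full input: {}  (accept=1 not in)

Answer: REJECT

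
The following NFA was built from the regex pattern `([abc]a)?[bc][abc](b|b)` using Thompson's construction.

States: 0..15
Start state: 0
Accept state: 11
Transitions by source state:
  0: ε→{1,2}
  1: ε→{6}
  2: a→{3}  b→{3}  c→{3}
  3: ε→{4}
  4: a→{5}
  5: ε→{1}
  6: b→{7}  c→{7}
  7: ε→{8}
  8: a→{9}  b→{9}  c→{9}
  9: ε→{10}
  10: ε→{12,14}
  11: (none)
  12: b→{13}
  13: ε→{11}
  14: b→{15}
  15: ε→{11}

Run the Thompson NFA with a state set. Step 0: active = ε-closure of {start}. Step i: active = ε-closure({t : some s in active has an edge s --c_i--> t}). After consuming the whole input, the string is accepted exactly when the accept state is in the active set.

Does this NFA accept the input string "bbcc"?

S₀ = ε-closure({0}) = {0,1,2,6}
'b' @ 1: {3,4,7,8}
'b' @ 2: {9,10,12,14}
'c' @ 3: {}  — no active states
rest 'c' ignored (set empty)
end set {} — state 11 not in

Answer: REJECT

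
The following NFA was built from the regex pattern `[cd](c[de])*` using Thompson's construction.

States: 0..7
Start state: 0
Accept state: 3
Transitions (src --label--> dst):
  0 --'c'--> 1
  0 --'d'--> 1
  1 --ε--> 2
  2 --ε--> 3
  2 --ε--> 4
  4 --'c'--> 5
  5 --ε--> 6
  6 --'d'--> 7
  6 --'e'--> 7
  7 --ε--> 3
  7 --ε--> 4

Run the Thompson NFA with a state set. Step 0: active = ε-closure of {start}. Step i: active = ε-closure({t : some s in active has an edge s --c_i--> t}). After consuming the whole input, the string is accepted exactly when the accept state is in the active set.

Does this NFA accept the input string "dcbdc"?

Answer: REJECT

Derivation:
initial (ε-close {0}): {0}
'd' @ 1: {1,2,3,4}  (accept∈set)
'c' @ 2: {5,6}
'b' @ 3: {}  — no active states
rest 'dc' ignored (set empty)
final: {}; accept 3 not in set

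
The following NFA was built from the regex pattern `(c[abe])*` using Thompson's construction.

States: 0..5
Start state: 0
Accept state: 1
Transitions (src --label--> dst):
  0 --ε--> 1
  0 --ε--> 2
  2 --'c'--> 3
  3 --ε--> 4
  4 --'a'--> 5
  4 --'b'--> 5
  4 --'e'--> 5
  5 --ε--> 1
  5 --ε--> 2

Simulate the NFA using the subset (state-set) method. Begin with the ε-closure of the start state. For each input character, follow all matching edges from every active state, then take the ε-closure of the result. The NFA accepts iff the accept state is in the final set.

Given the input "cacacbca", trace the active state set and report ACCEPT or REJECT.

Answer: ACCEPT

Derivation:
initial (ε-close {0}): {0,1,2}
'c' @ 1: {3,4}
'a' @ 2: {1,2,5}  [accepting]
'c' @ 3: {3,4}
'a' @ 4: {1,2,5}  [accepting]
'c' @ 5: {3,4}
'b' @ 6: {1,2,5}  [accepting]
'c' @ 7: {3,4}
'a' @ 8: {1,2,5}  [accepting]
after full input: {1,2,5}  (accept=1 in)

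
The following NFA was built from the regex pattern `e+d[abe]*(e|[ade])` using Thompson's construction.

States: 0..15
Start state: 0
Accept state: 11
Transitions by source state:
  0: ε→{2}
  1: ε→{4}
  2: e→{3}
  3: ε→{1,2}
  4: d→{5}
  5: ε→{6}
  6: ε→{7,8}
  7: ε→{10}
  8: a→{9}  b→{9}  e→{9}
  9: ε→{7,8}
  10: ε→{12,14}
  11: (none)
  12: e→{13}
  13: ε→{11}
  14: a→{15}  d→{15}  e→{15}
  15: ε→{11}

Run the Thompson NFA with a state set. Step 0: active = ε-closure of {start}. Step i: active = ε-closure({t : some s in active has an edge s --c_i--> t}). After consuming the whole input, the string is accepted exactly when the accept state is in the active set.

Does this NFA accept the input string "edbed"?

Answer: ACCEPT

Trace:
S₀ = ε-closure({0}) = {0,2}
'e' @ 1: {1,2,3,4}
'd' @ 2: {5,6,7,8,10,12,14}
'b' @ 3: {7,8,9,10,12,14}
'e' @ 4: {7,8,9,10,11,12,13,14,15}  (accept∈set)
'd' @ 5: {11,15}  (accept∈set)
after full input: {11,15}  (accept=11 in)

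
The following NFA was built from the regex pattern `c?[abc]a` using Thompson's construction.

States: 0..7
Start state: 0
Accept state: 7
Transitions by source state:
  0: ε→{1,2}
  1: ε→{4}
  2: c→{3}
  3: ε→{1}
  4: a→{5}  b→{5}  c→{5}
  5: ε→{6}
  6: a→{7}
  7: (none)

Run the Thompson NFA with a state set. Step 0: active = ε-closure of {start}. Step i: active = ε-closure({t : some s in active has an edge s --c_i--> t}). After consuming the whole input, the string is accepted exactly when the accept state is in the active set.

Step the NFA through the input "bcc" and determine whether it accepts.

initial (ε-close {0}): {0,1,2,4}
'b' @ 1: {5,6}
'c' @ 2: {}  — no active states
rest 'c' ignored (set empty)
after full input: {}  (accept=7 not in)

Answer: REJECT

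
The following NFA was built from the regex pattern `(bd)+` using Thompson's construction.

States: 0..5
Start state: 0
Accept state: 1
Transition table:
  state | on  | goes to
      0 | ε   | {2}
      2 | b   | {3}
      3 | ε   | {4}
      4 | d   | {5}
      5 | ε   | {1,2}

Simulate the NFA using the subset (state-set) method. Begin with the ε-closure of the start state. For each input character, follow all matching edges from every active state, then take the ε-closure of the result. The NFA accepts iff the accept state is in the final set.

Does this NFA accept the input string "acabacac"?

Answer: REJECT

Trace:
initial (ε-close {0}): {0,2}
'a' @ 1: {}  — dead — no transitions
rest 'cabacac' ignored (set empty)
final: {}; accept 1 not in set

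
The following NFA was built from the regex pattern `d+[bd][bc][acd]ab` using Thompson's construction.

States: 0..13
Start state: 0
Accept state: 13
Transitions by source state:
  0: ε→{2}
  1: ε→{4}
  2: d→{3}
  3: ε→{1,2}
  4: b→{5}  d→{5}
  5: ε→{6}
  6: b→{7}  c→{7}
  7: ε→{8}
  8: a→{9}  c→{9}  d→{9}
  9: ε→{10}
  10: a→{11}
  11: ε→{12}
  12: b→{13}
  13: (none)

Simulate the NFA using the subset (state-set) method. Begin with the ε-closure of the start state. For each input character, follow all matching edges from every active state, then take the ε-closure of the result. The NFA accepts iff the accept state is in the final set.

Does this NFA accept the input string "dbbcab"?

initial (ε-close {0}): {0,2}
'd' @ 1: {1,2,3,4}
'b' @ 2: {5,6}
'b' @ 3: {7,8}
'c' @ 4: {9,10}
'a' @ 5: {11,12}
'b' @ 6: {13}  (accept∈set)
final: {13}; accept 13 in set

Answer: ACCEPT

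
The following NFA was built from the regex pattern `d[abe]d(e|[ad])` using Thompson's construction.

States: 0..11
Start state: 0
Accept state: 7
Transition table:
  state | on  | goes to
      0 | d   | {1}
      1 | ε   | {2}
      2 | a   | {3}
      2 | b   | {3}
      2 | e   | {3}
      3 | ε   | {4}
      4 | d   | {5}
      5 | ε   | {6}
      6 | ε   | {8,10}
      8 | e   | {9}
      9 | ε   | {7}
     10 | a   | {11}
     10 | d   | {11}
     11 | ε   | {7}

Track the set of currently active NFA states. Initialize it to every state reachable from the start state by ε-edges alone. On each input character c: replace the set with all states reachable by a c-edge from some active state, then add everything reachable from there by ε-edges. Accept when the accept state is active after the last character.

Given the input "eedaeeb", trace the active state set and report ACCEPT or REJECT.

start: ε-closure({0}) = {0}
'e' @ 1: {}  — state set empty
rest 'edaeeb' ignored (set empty)
final: {}; accept 7 not in set

Answer: REJECT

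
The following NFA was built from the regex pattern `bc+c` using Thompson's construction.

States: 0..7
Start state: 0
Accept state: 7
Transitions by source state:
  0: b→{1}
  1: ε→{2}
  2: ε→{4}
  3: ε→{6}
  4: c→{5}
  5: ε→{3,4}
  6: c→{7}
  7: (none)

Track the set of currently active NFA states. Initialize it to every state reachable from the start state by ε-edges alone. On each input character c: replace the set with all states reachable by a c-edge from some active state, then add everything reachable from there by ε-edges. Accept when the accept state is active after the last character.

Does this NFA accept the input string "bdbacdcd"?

initial (ε-close {0}): {0}
'b' @ 1: {1,2,4}
'd' @ 2: {}  — no active states
rest 'bacdcd' ignored (set empty)
end set {} — state 7 not in

Answer: REJECT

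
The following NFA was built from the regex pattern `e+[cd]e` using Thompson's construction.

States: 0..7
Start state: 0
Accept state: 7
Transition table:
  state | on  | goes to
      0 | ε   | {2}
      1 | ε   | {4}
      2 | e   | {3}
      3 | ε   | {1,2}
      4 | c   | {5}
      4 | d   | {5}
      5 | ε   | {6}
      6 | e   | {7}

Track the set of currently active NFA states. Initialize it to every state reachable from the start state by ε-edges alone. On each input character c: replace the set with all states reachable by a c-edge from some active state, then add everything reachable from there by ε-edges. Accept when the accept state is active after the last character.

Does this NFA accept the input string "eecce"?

Answer: REJECT

Derivation:
S₀ = ε-closure({0}) = {0,2}
'e' @ 1: {1,2,3,4}
'e' @ 2: {1,2,3,4}
'c' @ 3: {5,6}
'c' @ 4: {}  — dead — no transitions
rest 'e' ignored (set empty)
after full input: {}  (accept=7 not in)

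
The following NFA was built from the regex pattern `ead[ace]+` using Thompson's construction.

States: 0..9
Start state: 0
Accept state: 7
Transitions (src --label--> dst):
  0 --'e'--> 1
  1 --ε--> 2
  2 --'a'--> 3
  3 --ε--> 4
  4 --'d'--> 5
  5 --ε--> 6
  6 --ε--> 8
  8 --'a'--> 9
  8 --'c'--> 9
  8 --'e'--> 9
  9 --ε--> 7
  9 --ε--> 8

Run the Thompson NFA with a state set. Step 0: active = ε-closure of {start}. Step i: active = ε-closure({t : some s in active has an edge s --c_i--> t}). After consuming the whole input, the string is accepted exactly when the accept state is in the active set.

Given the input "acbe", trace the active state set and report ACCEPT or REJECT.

S₀ = ε-closure({0}) = {0}
'a' @ 1: {}  — state set empty
rest 'cbe' ignored (set empty)
after full input: {}  (accept=7 not in)

Answer: REJECT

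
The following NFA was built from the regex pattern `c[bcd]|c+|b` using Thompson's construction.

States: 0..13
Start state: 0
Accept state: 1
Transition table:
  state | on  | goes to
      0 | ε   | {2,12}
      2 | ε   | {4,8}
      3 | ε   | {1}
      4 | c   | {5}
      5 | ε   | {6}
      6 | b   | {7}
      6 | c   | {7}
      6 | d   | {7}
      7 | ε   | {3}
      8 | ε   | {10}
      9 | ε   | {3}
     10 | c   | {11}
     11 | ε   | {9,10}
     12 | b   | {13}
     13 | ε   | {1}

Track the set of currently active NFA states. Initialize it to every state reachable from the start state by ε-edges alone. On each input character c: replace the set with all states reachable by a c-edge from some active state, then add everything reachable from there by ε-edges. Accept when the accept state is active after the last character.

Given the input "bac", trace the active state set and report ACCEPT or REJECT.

S₀ = ε-closure({0}) = {0,2,4,8,10,12}
'b' @ 1: {1,13}  (accept∈set)
'a' @ 2: {}  — state set empty
rest 'c' ignored (set empty)
after full input: {}  (accept=1 not in)

Answer: REJECT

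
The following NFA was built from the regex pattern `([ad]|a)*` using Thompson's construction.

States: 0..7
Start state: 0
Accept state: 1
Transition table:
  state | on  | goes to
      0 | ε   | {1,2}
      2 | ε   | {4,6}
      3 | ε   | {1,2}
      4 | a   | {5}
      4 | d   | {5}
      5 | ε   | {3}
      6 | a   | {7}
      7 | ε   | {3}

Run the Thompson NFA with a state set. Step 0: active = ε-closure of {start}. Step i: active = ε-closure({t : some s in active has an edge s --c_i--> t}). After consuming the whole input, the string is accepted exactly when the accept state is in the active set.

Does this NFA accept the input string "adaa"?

Answer: ACCEPT

Trace:
initial (ε-close {0}): {0,1,2,4,6}
'a' @ 1: {1,2,3,4,5,6,7}  [accepting]
'd' @ 2: {1,2,3,4,5,6}  [accepting]
'a' @ 3: {1,2,3,4,5,6,7}  [accepting]
'a' @ 4: {1,2,3,4,5,6,7}  [accepting]
end set {1,2,3,4,5,6,7} — state 1 in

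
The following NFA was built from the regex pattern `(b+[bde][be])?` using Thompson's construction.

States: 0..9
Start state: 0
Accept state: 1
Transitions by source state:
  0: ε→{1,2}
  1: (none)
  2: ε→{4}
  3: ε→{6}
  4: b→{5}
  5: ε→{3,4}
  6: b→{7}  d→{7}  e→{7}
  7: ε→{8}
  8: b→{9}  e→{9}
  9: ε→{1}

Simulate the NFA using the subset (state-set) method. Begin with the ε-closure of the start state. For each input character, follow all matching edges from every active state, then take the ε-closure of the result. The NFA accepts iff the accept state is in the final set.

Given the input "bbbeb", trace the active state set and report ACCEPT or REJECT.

start: ε-closure({0}) = {0,1,2,4}
'b' @ 1: {3,4,5,6}
'b' @ 2: {3,4,5,6,7,8}
'b' @ 3: {1,3,4,5,6,7,8,9}  (accept∈set)
'e' @ 4: {1,7,8,9}  (accept∈set)
'b' @ 5: {1,9}  (accept∈set)
final: {1,9}; accept 1 in set

Answer: ACCEPT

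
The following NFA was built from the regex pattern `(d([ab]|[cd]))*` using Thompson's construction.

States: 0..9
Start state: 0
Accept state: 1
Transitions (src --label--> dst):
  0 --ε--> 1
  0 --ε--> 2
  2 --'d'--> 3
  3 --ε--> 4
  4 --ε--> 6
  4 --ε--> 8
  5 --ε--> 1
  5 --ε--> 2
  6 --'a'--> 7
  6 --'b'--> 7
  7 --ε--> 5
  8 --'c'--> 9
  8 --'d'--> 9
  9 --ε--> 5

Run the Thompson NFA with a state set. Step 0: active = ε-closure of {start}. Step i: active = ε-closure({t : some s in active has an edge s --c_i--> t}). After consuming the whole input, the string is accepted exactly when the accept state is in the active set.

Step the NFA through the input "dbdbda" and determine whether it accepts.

initial (ε-close {0}): {0,1,2}
'd' @ 1: {3,4,6,8}
'b' @ 2: {1,2,5,7}  ✓accept
'd' @ 3: {3,4,6,8}
'b' @ 4: {1,2,5,7}  ✓accept
'd' @ 5: {3,4,6,8}
'a' @ 6: {1,2,5,7}  ✓accept
after full input: {1,2,5,7}  (accept=1 in)

Answer: ACCEPT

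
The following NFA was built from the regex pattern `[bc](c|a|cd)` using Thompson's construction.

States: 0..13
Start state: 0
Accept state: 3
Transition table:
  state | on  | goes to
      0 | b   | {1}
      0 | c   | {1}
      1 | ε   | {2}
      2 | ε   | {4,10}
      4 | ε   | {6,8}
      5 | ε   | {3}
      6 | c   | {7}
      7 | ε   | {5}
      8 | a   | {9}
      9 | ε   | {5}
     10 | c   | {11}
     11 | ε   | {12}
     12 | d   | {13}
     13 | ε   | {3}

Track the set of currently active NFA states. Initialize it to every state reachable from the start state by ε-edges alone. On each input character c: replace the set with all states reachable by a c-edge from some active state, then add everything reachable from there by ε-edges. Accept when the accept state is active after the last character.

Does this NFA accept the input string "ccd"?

S₀ = ε-closure({0}) = {0}
'c' @ 1: {1,2,4,6,8,10}
'c' @ 2: {3,5,7,11,12}  ✓accept
'd' @ 3: {3,13}  ✓accept
after full input: {3,13}  (accept=3 in)

Answer: ACCEPT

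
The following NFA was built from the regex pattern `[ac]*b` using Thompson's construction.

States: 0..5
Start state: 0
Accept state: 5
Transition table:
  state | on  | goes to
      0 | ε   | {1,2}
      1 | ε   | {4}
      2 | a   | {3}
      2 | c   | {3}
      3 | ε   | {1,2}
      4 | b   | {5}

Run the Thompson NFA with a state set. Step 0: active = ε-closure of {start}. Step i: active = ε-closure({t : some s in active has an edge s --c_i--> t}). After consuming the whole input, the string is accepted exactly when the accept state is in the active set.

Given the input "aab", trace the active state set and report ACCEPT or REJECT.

Answer: ACCEPT

Steps:
start: ε-closure({0}) = {0,1,2,4}
'a' @ 1: {1,2,3,4}
'a' @ 2: {1,2,3,4}
'b' @ 3: {5}  [accepting]
end set {5} — state 5 in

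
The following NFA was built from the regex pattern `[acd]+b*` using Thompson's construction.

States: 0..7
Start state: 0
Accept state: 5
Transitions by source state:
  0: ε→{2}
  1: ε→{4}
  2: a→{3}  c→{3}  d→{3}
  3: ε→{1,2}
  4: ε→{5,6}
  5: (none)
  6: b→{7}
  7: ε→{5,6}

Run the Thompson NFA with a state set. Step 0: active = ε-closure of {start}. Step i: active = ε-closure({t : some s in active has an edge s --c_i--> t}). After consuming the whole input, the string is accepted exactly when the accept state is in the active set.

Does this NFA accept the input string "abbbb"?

Answer: ACCEPT

Steps:
start: ε-closure({0}) = {0,2}
'a' @ 1: {1,2,3,4,5,6}  (accept∈set)
'b' @ 2: {5,6,7}  (accept∈set)
'b' @ 3: {5,6,7}  (accept∈set)
'b' @ 4: {5,6,7}  (accept∈set)
'b' @ 5: {5,6,7}  (accept∈set)
after full input: {5,6,7}  (accept=5 in)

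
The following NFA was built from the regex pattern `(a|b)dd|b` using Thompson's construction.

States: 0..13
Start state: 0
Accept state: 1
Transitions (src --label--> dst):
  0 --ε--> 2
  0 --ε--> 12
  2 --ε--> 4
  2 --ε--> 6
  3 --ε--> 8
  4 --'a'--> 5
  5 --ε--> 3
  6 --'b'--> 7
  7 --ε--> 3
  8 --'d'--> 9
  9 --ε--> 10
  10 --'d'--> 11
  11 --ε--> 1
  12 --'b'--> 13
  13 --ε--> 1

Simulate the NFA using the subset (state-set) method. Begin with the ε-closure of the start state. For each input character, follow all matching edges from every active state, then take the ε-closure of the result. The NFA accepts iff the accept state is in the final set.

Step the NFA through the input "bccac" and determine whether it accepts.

start: ε-closure({0}) = {0,2,4,6,12}
'b' @ 1: {1,3,7,8,13}  ✓accept
'c' @ 2: {}  — dead — no transitions
rest 'cac' ignored (set empty)
final: {}; accept 1 not in set

Answer: REJECT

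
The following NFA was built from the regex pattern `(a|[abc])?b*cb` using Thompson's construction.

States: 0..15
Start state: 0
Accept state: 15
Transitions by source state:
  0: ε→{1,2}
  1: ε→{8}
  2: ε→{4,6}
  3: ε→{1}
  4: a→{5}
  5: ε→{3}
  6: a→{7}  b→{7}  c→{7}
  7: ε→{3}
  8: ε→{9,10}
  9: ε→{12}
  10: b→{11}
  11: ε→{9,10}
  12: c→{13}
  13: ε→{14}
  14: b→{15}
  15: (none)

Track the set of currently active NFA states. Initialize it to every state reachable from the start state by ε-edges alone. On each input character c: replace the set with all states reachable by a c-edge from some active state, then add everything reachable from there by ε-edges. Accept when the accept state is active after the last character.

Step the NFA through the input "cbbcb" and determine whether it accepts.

Answer: ACCEPT

Trace:
initial (ε-close {0}): {0,1,2,4,6,8,9,10,12}
'c' @ 1: {1,3,7,8,9,10,12,13,14}
'b' @ 2: {9,10,11,12,15}  [accepting]
'b' @ 3: {9,10,11,12}
'c' @ 4: {13,14}
'b' @ 5: {15}  [accepting]
end set {15} — state 15 in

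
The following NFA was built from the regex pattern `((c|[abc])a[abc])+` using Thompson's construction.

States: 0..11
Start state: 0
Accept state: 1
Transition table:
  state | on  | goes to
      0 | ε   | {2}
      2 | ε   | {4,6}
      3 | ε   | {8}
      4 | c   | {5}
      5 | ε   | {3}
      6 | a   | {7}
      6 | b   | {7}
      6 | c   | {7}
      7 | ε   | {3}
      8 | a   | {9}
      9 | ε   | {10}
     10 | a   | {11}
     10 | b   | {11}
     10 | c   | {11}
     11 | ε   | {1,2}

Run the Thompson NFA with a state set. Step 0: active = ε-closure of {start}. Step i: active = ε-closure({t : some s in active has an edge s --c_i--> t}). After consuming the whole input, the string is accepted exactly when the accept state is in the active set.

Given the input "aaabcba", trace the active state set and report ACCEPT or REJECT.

start: ε-closure({0}) = {0,2,4,6}
'a' @ 1: {3,7,8}
'a' @ 2: {9,10}
'a' @ 3: {1,2,4,6,11}  [accepting]
'b' @ 4: {3,7,8}
'c' @ 5: {}  — dead — no transitions
rest 'ba' ignored (set empty)
final: {}; accept 1 not in set

Answer: REJECT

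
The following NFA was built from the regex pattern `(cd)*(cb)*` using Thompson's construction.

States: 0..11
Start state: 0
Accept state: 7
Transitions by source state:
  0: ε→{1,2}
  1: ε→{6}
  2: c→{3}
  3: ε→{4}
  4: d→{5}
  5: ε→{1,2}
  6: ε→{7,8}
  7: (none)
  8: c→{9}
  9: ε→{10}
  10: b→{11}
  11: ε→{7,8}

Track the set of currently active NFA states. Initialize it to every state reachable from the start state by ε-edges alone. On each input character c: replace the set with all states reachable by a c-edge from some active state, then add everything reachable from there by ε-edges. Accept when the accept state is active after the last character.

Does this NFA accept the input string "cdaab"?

Answer: REJECT

Steps:
S₀ = ε-closure({0}) = {0,1,2,6,7,8}
'c' @ 1: {3,4,9,10}
'd' @ 2: {1,2,5,6,7,8}  [accepting]
'a' @ 3: {}  — state set empty
rest 'ab' ignored (set empty)
final: {}; accept 7 not in set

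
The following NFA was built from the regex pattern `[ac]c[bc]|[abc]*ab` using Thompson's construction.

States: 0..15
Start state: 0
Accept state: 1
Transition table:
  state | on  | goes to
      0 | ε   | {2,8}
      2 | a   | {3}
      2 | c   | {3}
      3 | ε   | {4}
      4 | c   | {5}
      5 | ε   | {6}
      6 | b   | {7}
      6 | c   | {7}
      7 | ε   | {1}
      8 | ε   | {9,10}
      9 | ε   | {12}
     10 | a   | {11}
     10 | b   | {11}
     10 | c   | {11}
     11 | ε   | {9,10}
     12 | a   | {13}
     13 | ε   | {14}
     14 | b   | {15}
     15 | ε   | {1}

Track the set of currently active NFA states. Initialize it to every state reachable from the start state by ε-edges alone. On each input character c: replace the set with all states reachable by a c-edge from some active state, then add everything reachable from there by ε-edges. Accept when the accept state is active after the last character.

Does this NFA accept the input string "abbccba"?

Answer: REJECT

Trace:
initial (ε-close {0}): {0,2,8,9,10,12}
'a' @ 1: {3,4,9,10,11,12,13,14}
'b' @ 2: {1,9,10,11,12,15}  [accepting]
'b' @ 3: {9,10,11,12}
'c' @ 4: {9,10,11,12}
'c' @ 5: {9,10,11,12}
'b' @ 6: {9,10,11,12}
'a' @ 7: {9,10,11,12,13,14}
after full input: {9,10,11,12,13,14}  (accept=1 not in)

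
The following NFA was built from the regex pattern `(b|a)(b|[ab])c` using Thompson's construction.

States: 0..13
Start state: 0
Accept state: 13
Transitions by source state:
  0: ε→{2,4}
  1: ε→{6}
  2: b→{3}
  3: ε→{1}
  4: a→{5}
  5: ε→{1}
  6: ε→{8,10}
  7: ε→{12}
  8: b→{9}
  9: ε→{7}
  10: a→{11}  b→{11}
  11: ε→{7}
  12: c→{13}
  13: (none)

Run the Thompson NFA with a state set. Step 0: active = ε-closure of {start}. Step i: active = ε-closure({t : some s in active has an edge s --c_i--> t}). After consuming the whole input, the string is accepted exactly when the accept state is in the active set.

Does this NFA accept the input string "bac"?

Answer: ACCEPT

Derivation:
initial (ε-close {0}): {0,2,4}
'b' @ 1: {1,3,6,8,10}
'a' @ 2: {7,11,12}
'c' @ 3: {13}  [accepting]
final: {13}; accept 13 in set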